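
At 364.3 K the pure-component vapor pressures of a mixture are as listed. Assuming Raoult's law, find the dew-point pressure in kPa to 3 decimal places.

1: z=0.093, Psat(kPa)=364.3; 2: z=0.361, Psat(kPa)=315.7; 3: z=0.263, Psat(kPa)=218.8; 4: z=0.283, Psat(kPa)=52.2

Pdew = 124.653 kPa

At the dew point ψ → 1, so Σzᵢ/Kᵢ = 1 with Kᵢ = Pᵢˢᵃᵗ/P ⇒ 1/P = Σzᵢ/Pᵢˢᵃᵗ.
1/P = 0.093/364.3 + 0.361/315.7 + 0.263/218.8 + 0.283/52.2 = 0.008022 ⇒ P = 124.653 kPa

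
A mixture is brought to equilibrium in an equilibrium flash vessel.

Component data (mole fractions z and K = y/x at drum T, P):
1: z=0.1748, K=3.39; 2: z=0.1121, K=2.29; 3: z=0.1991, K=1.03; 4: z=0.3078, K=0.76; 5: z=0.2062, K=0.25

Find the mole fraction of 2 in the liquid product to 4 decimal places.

x_2 = 0.0727

Rachford–Rice: g(β) = Σ zᵢ(Kᵢ−1)/(1+β(Kᵢ−1)) = 0.
Check two-phase: ΣzᵢKᵢ = 1.3398 > 1 and Σzᵢ/Kᵢ = 1.5236 > 1, so g(0) = 0.3398 > 0 and g(1) = -0.5236 < 0.
Newton iteration, β⁰ = 0.5:
  β = 0.5000: g = -0.04726, g' = -0.5962 → β = 0.4207
  β = 0.4207: g = -0.00017, g' = -0.5963 → β = 0.4204
Converged at β = 0.4204.
Compositions from xᵢ = zᵢ/(1+β(Kᵢ−1)), yᵢ = Kᵢxᵢ:
  1: x = 0.0872, y = 0.2956
  2: x = 0.0727, y = 0.1664
  3: x = 0.1966, y = 0.2025
  4: x = 0.3423, y = 0.2602
  5: x = 0.3012, y = 0.0753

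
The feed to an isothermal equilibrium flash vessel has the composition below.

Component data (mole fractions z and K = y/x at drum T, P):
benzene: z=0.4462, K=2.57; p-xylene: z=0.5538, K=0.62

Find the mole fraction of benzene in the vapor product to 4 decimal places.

Let ψ = V/F and solve Σ zᵢ(Kᵢ−1)/(1+ψ(Kᵢ−1)) = 0.
g(0) = ΣzᵢKᵢ − 1 = 0.4901 and g(1) = 1 − Σzᵢ/Kᵢ = -0.0668, so a root lies in (0, 1).
Newton iteration, ψ⁰ = 0.52:
  ψ = 0.5200: g = 0.12340, g' = -0.4576 → ψ = 0.7897
  ψ = 0.7897: g = 0.01209, g' = -0.3825 → ψ = 0.8213
  ψ = 0.8213: g = 0.00006, g' = -0.3788 → ψ = 0.8215
Converged at ψ = 0.8215.
Compositions from xᵢ = zᵢ/(1+ψ(Kᵢ−1)), yᵢ = Kᵢxᵢ:
  benzene: x = 0.1949, y = 0.5008
  p-xylene: x = 0.8051, y = 0.4992

y_benzene = 0.5008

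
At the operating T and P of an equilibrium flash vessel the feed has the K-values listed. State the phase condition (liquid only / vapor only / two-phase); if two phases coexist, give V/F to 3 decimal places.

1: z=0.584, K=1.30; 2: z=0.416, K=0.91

ΣzᵢKᵢ = 1.138; Σzᵢ/Kᵢ = 0.906.
Since Σzᵢ/Kᵢ < 1 the mixture is above its dew point — single vapor phase.

vapor only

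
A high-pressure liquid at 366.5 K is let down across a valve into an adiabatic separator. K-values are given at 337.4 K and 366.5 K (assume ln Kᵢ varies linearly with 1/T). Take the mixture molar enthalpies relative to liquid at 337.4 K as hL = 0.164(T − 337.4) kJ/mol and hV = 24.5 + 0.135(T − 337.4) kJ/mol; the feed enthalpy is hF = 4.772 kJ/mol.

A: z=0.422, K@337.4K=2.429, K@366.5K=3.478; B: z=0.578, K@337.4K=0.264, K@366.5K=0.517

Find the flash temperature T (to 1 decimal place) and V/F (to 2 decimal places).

Adiabatic flash: solve Rachford–Rice at each trial T, then check hF = ψ·hV(T) + (1−ψ)·hL(T).
  T = 337.4 K: K = (2.429, 0.264), RR gives ψ = 0.169, H_out = 4.138 kJ/mol
  T = 366.5 K: K = (3.478, 0.517), RR gives ψ = 0.640, H_out = 19.923 kJ/mol
  T = 351.9 K: K = (2.926, 0.374), RR gives ψ = 0.374, H_out = 11.390 kJ/mol
  T = 344.6 K: K = (2.670, 0.315), RR gives ψ = 0.270, H_out = 7.738 kJ/mol
  T = 341.0 K: K = (2.548, 0.289), RR gives ψ = 0.220, H_out = 5.953 kJ/mol
  T = 339.2 K: K = (2.488, 0.276), RR gives ψ = 0.195, H_out = 5.051 kJ/mol
Linear interpolation between T = 337.4 (H_out = 4.138) and T = 339.2 (H_out = 5.051) on hF = 4.772 gives T ≈ 338.6 K, at which ψ = 0.19.

T = 338.6 K, V/F = 0.19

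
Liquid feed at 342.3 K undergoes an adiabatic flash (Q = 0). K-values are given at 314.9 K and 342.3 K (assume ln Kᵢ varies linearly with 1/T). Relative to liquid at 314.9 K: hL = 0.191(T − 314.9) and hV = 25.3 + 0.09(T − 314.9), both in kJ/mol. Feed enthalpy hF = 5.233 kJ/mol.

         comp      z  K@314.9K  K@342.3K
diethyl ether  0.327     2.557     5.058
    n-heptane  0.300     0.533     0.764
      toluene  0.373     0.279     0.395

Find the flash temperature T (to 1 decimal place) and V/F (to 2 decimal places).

Adiabatic flash: solve Rachford–Rice at each trial T, then check hF = ψ·hV(T) + (1−ψ)·hL(T).
  T = 314.9 K: K = (2.557, 0.533, 0.279), RR gives ψ = 0.104, H_out = 2.637 kJ/mol
  T = 342.3 K: K = (5.058, 0.764, 0.395), RR gives ψ = 0.539, H_out = 17.388 kJ/mol
  T = 328.6 K: K = (3.648, 0.643, 0.334), RR gives ψ = 0.353, H_out = 11.070 kJ/mol
  T = 321.8 K: K = (3.070, 0.587, 0.306), RR gives ψ = 0.244, H_out = 7.331 kJ/mol
  T = 318.4 K: K = (2.808, 0.560, 0.293), RR gives ψ = 0.180, H_out = 5.169 kJ/mol
  T = 320.1 K: K = (2.937, 0.573, 0.299), RR gives ψ = 0.213, H_out = 6.281 kJ/mol
Linear interpolation between T = 318.4 (H_out = 5.169) and T = 320.1 (H_out = 6.281) on hF = 5.233 gives T ≈ 318.5 K, at which ψ = 0.18.

T = 318.5 K, V/F = 0.18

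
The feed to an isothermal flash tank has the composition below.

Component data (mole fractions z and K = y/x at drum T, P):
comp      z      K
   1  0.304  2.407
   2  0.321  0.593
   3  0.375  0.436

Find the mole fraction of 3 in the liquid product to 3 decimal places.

Iterate (Newton) starting at ψ = 0.4:
  ψ = 0.400: g = -0.1555, g' = -0.521 → ψ = 0.102
  ψ = 0.102: g = 0.0135, g' = -0.653 → ψ = 0.122
  ψ = 0.122: g = 0.0002, g' = -0.634 → ψ = 0.123
Converged at ψ = 0.123.
Compositions from xᵢ = zᵢ/(1+ψ(Kᵢ−1)), yᵢ = Kᵢxᵢ:
  1: x = 0.259, y = 0.624
  2: x = 0.338, y = 0.200
  3: x = 0.403, y = 0.176

x_3 = 0.403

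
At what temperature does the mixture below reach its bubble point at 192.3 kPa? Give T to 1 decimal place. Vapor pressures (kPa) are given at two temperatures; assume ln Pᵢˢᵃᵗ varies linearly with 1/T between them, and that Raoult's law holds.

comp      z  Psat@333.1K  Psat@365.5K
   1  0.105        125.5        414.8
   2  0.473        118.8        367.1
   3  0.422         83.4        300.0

T = 348.9 K

Bubble-point temperature: ΣzᵢPᵢˢᵃᵗ(T) = P. Interpolate ln Pᵢˢᵃᵗ = aᵢ + bᵢ/T.
  T = 333.1 K: ΣzᵢPᵢˢᵃᵗ = 104.56 kPa
  T = 365.5 K: ΣzᵢPᵢˢᵃᵗ = 343.79 kPa
  T = 349.3 K: ΣzᵢPᵢˢᵃᵗ = 194.79 kPa
  T = 341.2 K: ΣzᵢPᵢˢᵃᵗ = 143.75 kPa
  T = 345.2 K: ΣzᵢPᵢˢᵃᵗ = 167.31 kPa
  T = 347.2 K: ΣzᵢPᵢˢᵃᵗ = 180.27 kPa
Interpolating between 347.2 K and 349.3 K gives T ≈ 348.9 K.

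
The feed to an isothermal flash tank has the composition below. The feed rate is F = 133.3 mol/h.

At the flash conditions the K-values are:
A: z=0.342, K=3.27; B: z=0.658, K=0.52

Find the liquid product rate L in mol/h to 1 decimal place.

Let ψ = V/F and solve Σ zᵢ(Kᵢ−1)/(1+ψ(Kᵢ−1)) = 0.
Check two-phase: ΣzᵢKᵢ = 1.461 > 1 and Σzᵢ/Kᵢ = 1.370 > 1, so g(0) = 0.461 > 0 and g(1) = -0.370 < 0.
Binary case is linear: z₁(K₁−1)(1+ψ(K₂−1)) + z₂(K₂−1)(1+ψ(K₁−1)) = 0
⇒ ψ = [z₁(K₁−1)+z₂(K₂−1)] / [−(K₁−1)(K₂−1)] = 0.4605/1.0896 = 0.423
Then V = ψ·F = 0.4226·133.3 = 56.3 mol/h and L = F − V = 77.0 mol/h.

L = 77.0 mol/h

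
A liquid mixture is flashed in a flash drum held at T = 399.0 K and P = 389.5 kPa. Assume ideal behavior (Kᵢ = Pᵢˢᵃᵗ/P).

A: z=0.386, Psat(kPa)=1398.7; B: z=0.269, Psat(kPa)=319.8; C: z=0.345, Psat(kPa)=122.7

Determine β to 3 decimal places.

Raoult's law: Kᵢ = Pᵢˢᵃᵗ/P = Pᵢˢᵃᵗ/389.5.
  K_A = 1398.7/389.5 = 3.59101, K_B = 319.8/389.5 = 0.82105, K_C = 122.7/389.5 = 0.31502
Material balance + equilibrium reduce to Σ zᵢ(Kᵢ−1)/(1+β(Kᵢ−1)) = 0.
Check two-phase: ΣzᵢKᵢ = 1.716 > 1 and Σzᵢ/Kᵢ = 1.530 > 1, so g(0) = 0.716 > 0 and g(1) = -0.530 < 0.
Iterate (Newton) starting at β = 0.5:
  β = 0.500: g = 0.0234, g' = -0.877 → β = 0.527
Converged at β = 0.527.

β = 0.527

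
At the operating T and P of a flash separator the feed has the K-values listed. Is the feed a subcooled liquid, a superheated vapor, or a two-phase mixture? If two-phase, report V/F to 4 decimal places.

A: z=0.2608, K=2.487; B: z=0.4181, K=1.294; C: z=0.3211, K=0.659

ΣzᵢKᵢ = 1.4012; Σzᵢ/Kᵢ = 0.9152.
Since Σzᵢ/Kᵢ < 1 the mixture is above its dew point — single vapor phase.

superheated vapor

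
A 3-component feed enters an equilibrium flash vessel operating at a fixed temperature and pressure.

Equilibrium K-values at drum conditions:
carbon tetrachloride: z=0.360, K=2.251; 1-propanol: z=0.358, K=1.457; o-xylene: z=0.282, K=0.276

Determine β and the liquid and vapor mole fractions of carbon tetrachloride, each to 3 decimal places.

Rachford–Rice: g(β) = Σ zᵢ(Kᵢ−1)/(1+β(Kᵢ−1)) = 0.
Check two-phase: ΣzᵢKᵢ = 1.410 > 1 and Σzᵢ/Kᵢ = 1.427 > 1, so g(0) = 0.410 > 0 and g(1) = -0.427 < 0.
Newton iteration, β⁰ = 0.5:
  β = 0.500: g = 0.0902, g' = -0.626 → β = 0.644
  β = 0.644: g = -0.0068, g' = -0.736 → β = 0.635
Converged at β = 0.635.
Compositions from xᵢ = zᵢ/(1+β(Kᵢ−1)), yᵢ = Kᵢxᵢ:
  carbon tetrachloride: x = 0.201, y = 0.452
  1-propanol: x = 0.277, y = 0.404
  o-xylene: x = 0.522, y = 0.144

β = 0.635, x_carbon tetrachloride = 0.201, y_carbon tetrachloride = 0.452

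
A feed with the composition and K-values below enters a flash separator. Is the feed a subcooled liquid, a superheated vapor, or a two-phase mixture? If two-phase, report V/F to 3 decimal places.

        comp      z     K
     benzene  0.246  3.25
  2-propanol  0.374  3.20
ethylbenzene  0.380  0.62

ΣzᵢKᵢ = 2.232; Σzᵢ/Kᵢ = 0.805.
Since Σzᵢ/Kᵢ < 1 the mixture is above its dew point — single vapor phase.

superheated vapor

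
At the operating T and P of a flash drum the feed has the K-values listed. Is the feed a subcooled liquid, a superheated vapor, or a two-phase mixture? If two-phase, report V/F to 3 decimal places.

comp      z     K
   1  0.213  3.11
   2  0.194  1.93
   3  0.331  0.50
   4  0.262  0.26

two-phase, V/F = 0.266

ΣzᵢKᵢ = 1.270; Σzᵢ/Kᵢ = 1.839.
Both exceed 1, so a two-phase solution exists.
Material balance + equilibrium reduce to Σ zᵢ(Kᵢ−1)/(1+ψ(Kᵢ−1)) = 0.
Newton–Raphson from ψ = 0.5:
  ψ = 0.500: g = -0.1866, g' = -0.811 → ψ = 0.270
  ψ = 0.270: g = -0.0031, g' = -0.827 → ψ = 0.266
Converged at ψ = 0.266.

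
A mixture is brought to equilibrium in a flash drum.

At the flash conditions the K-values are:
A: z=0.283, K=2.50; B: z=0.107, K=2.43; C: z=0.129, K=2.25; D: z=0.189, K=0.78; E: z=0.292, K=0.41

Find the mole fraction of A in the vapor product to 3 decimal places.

y_A = 0.334

Rachford–Rice: g(ψ) = Σ zᵢ(Kᵢ−1)/(1+ψ(Kᵢ−1)) = 0.
Check two-phase: ΣzᵢKᵢ = 1.525 > 1 and Σzᵢ/Kᵢ = 1.169 > 1, so g(0) = 0.525 > 0 and g(1) = -0.169 < 0.
Iterate (Newton) starting at ψ = 0.5:
  ψ = 0.500: g = 0.1399, g' = -0.575 → ψ = 0.743
  ψ = 0.743: g = 0.0018, g' = -0.584 → ψ = 0.747
Converged at ψ = 0.747.
Compositions from xᵢ = zᵢ/(1+ψ(Kᵢ−1)), yᵢ = Kᵢxᵢ:
  A: x = 0.133, y = 0.334
  B: x = 0.052, y = 0.126
  C: x = 0.067, y = 0.150
  D: x = 0.226, y = 0.176
  E: x = 0.522, y = 0.214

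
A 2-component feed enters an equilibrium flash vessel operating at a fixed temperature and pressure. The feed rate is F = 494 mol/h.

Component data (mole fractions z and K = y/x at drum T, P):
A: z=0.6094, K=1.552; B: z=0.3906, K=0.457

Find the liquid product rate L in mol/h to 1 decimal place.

Iterate (Newton) starting at V/F = 0.35:
  V/F = 0.3500: g = 0.02006, g' = -0.3060 → V/F = 0.4156
  V/F = 0.4156: g = -0.00028, g' = -0.3149 → V/F = 0.4147
Converged at V/F = 0.4147.
Then V = V/F·F = 0.4147·494 = 204.8 mol/h and L = F − V = 289.2 mol/h.

L = 289.2 mol/h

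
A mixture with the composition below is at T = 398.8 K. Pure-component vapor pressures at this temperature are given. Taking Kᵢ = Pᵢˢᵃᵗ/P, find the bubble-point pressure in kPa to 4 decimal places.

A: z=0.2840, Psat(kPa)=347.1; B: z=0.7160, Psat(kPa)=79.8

At the bubble point ψ → 0, so ΣzᵢKᵢ = 1 with Kᵢ = Pᵢˢᵃᵗ/P ⇒ P = ΣzᵢPᵢˢᵃᵗ.
P = 0.2840·347.1 + 0.7160·79.8 = 155.7132 kPa

Pbub = 155.7132 kPa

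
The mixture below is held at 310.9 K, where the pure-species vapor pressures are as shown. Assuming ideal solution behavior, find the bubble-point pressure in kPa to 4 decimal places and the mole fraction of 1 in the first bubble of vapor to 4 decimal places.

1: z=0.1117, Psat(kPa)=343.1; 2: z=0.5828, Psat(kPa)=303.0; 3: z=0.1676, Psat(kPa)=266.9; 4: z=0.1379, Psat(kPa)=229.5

Pbub = 291.2932 kPa, y_1 = 0.1316

At the bubble point ψ → 0, so ΣzᵢKᵢ = 1 with Kᵢ = Pᵢˢᵃᵗ/P ⇒ P = ΣzᵢPᵢˢᵃᵗ.
P = 0.1117·343.1 + 0.5828·303.0 + 0.1676·266.9 + 0.1379·229.5 = 291.2932 kPa
yᵢ = zᵢPᵢˢᵃᵗ/P ⇒ y_1 = 0.1117·343.1/291.2932 = 0.1316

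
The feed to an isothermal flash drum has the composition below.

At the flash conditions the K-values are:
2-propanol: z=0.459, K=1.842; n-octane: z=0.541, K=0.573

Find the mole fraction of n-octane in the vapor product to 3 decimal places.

y_n-octane = 0.380

Material balance + equilibrium reduce to Σ zᵢ(Kᵢ−1)/(1+ψ(Kᵢ−1)) = 0.
Feasibility: ΣzᵢKᵢ = 1.155, Σzᵢ/Kᵢ = 1.193 — both > 1, two phases present.
Binary case is linear: z₁(K₁−1)(1+ψ(K₂−1)) + z₂(K₂−1)(1+ψ(K₁−1)) = 0
⇒ ψ = [z₁(K₁−1)+z₂(K₂−1)] / [−(K₁−1)(K₂−1)] = 0.1555/0.3595 = 0.432
Compositions from xᵢ = zᵢ/(1+ψ(Kᵢ−1)), yᵢ = Kᵢxᵢ:
  2-propanol: x = 0.336, y = 0.620
  n-octane: x = 0.664, y = 0.380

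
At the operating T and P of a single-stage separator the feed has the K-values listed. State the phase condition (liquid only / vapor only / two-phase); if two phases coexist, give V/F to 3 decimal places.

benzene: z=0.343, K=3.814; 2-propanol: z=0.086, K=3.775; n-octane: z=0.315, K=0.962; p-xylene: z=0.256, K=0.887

vapor only

ΣzᵢKᵢ = 2.163; Σzᵢ/Kᵢ = 0.729.
Since Σzᵢ/Kᵢ < 1 the mixture is above its dew point — single vapor phase.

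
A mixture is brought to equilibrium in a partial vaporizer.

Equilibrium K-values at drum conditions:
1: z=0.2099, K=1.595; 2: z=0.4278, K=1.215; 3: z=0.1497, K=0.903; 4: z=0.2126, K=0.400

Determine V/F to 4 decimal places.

V/F = 0.4131

Material balance + equilibrium reduce to Σ zᵢ(Kᵢ−1)/(1+V/F(Kᵢ−1)) = 0.
Check two-phase: ΣzᵢKᵢ = 1.0748 > 1 and Σzᵢ/Kᵢ = 1.1810 > 1, so g(0) = 0.0748 > 0 and g(1) = -0.1810 < 0.
Iterate (Newton) starting at V/F = 0.55:
  V/F = 0.5500: g = -0.02938, g' = -0.2301 → V/F = 0.4223
  V/F = 0.4223: g = -0.00186, g' = -0.2029 → V/F = 0.4131
Converged at V/F = 0.4131.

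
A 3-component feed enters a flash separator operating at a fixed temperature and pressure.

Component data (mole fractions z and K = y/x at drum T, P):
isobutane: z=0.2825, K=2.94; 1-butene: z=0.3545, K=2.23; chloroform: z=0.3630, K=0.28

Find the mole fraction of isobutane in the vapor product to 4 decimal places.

y_isobutane = 0.3694

Rachford–Rice: g(ψ) = Σ zᵢ(Kᵢ−1)/(1+ψ(Kᵢ−1)) = 0.
Check two-phase: ΣzᵢKᵢ = 1.7227 > 1 and Σzᵢ/Kᵢ = 1.5515 > 1, so g(0) = 0.7227 > 0 and g(1) = -0.5515 < 0.
Newton–Raphson from ψ = 0.5:
  ψ = 0.5000: g = 0.13981, g' = -0.9390 → ψ = 0.6489
  ψ = 0.6489: g = -0.00543, g' = -1.0372 → ψ = 0.6437
  ψ = 0.6437: g = -0.00002, g' = -1.0310 → ψ = 0.6436
Converged at ψ = 0.6436.
Compositions from xᵢ = zᵢ/(1+ψ(Kᵢ−1)), yᵢ = Kᵢxᵢ:
  isobutane: x = 0.1256, y = 0.3694
  1-butene: x = 0.1979, y = 0.4412
  chloroform: x = 0.6765, y = 0.1894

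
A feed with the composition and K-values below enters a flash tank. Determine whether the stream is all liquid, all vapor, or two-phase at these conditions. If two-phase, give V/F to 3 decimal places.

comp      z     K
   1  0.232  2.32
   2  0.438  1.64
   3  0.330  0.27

ΣzᵢKᵢ = 1.346; Σzᵢ/Kᵢ = 1.589.
Both exceed 1, so a two-phase solution exists.
Iterate (Newton) starting at ψ = 0.34:
  ψ = 0.340: g = 0.1212, g' = -0.625 → ψ = 0.534
  ψ = 0.534: g = -0.0062, g' = -0.711 → ψ = 0.525
Converged at ψ = 0.525.

two-phase, V/F = 0.525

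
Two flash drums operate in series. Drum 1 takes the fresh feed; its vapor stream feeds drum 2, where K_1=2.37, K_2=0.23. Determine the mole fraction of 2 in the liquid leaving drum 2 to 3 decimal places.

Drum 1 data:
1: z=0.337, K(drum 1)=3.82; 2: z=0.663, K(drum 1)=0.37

Drum 1:
Let ψ₁ = V/F and solve Σ zᵢ(Kᵢ−1)/(1+ψ₁(Kᵢ−1)) = 0.
Check two-phase: ΣzᵢKᵢ = 1.533 > 1 and Σzᵢ/Kᵢ = 1.880 > 1, so g(0) = 0.533 > 0 and g(1) = -0.880 < 0.
Iterate (Newton) starting at ψ₁ = 0.5:
  ψ₁ = 0.500: g = -0.2154, g' = -1.022 → ψ₁ = 0.289
  ψ₁ = 0.289: g = 0.0126, g' = -1.206 → ψ₁ = 0.300
Converged at ψ₁ = 0.300.
Drum-1 compositions:
  1: x = 0.183, y = 0.698
  2: x = 0.817, y = 0.302
Drum-2 feed = drum-1 vapor: z₂ = (0.6976, 0.3024).
Drum 2:
Rachford–Rice: g(ψ₂) = Σ zᵢ(Kᵢ−1)/(1+ψ₂(Kᵢ−1)) = 0.
Check two-phase: ΣzᵢKᵢ = 1.723 > 1 and Σzᵢ/Kᵢ = 1.609 > 1, so g(0) = 0.723 > 0 and g(1) = -0.609 < 0.
Binary case is linear: z₁(K₁−1)(1+ψ₂(K₂−1)) + z₂(K₂−1)(1+ψ₂(K₁−1)) = 0
⇒ ψ₂ = [z₁(K₁−1)+z₂(K₂−1)] / [−(K₁−1)(K₂−1)] = 0.7228/1.0549 = 0.685
  1: x = 0.360, y = 0.853
  2: x = 0.640, y = 0.147

x_2 (drum 2) = 0.640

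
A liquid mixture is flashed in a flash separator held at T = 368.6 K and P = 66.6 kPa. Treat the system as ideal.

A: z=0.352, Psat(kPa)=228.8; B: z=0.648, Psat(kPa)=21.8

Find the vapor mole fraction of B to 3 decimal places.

y_B = 0.256

Raoult's law: Kᵢ = Pᵢˢᵃᵗ/P = Pᵢˢᵃᵗ/66.6.
  K_A = 228.8/66.6 = 3.43544, K_B = 21.8/66.6 = 0.32733
Rachford–Rice: g(ψ) = Σ zᵢ(Kᵢ−1)/(1+ψ(Kᵢ−1)) = 0.
Check two-phase: ΣzᵢKᵢ = 1.421 > 1 and Σzᵢ/Kᵢ = 2.082 > 1, so g(0) = 0.421 > 0 and g(1) = -1.082 < 0.
Binary case is linear: z₁(K₁−1)(1+ψ(K₂−1)) + z₂(K₂−1)(1+ψ(K₁−1)) = 0
⇒ ψ = [z₁(K₁−1)+z₂(K₂−1)] / [−(K₁−1)(K₂−1)] = 0.4214/1.6383 = 0.257
Compositions from xᵢ = zᵢ/(1+ψ(Kᵢ−1)), yᵢ = Kᵢxᵢ:
  A: x = 0.216, y = 0.744
  B: x = 0.784, y = 0.256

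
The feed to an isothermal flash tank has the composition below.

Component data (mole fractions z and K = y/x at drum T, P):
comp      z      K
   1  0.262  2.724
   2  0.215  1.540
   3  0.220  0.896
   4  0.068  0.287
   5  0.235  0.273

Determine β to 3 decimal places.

β = 0.448

Material balance + equilibrium reduce to Σ zᵢ(Kᵢ−1)/(1+β(Kᵢ−1)) = 0.
Feasibility: ΣzᵢKᵢ = 1.326, Σzᵢ/Kᵢ = 1.579 — both > 1, two phases present.
Iterate (Newton) starting at β = 0.41:
  β = 0.410: g = 0.0239, g' = -0.633 → β = 0.448
Converged at β = 0.448.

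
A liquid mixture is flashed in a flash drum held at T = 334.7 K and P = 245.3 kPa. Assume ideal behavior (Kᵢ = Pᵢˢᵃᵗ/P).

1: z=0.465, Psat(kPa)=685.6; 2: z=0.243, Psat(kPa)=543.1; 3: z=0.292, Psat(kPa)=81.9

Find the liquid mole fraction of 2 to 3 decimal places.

Raoult's law: Kᵢ = Pᵢˢᵃᵗ/P = Pᵢˢᵃᵗ/245.3.
  K_1 = 685.6/245.3 = 2.79494, K_2 = 543.1/245.3 = 2.21402, K_3 = 81.9/245.3 = 0.33388
Material balance + equilibrium reduce to Σ zᵢ(Kᵢ−1)/(1+V/F(Kᵢ−1)) = 0.
Feasibility: ΣzᵢKᵢ = 1.935, Σzᵢ/Kᵢ = 1.151 — both > 1, two phases present.
Iterate (Newton) starting at V/F = 0.45:
  V/F = 0.450: g = 0.3747, g' = -0.872 → V/F = 0.879
  V/F = 0.879: g = -0.0033, g' = -1.064 → V/F = 0.876
Converged at V/F = 0.876.
Compositions from xᵢ = zᵢ/(1+V/F(Kᵢ−1)), yᵢ = Kᵢxᵢ:
  1: x = 0.181, y = 0.505
  2: x = 0.118, y = 0.261
  3: x = 0.702, y = 0.234

x_2 = 0.118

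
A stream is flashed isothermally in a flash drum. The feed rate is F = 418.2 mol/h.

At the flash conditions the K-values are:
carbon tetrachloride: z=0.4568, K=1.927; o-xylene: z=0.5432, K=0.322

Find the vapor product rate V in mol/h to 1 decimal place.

V = 36.7 mol/h

Let ψ = V/F and solve Σ zᵢ(Kᵢ−1)/(1+ψ(Kᵢ−1)) = 0.
Check two-phase: ΣzᵢKᵢ = 1.0552 > 1 and Σzᵢ/Kᵢ = 1.9240 > 1, so g(0) = 0.0552 > 0 and g(1) = -0.9240 < 0.
Iterate (Newton) starting at ψ = 0.5:
  ψ = 0.5000: g = -0.26783, g' = -0.7548 → ψ = 0.1452
  ψ = 0.1452: g = -0.03526, g' = -0.6121 → ψ = 0.0876
  ψ = 0.0876: g = 0.00013, g' = -0.6180 → ψ = 0.0878
Converged at ψ = 0.0878.
Then V = ψ·F = 0.0878·418.2 = 36.7 mol/h and L = F − V = 381.5 mol/h.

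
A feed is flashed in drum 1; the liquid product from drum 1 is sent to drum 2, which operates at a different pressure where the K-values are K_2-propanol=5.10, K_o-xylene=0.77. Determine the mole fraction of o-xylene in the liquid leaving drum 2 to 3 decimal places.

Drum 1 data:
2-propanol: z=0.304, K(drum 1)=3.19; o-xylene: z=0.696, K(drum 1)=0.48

Drum 1:
Material balance + equilibrium reduce to Σ zᵢ(Kᵢ−1)/(1+ψ₁(Kᵢ−1)) = 0.
Feasibility: ΣzᵢKᵢ = 1.304, Σzᵢ/Kᵢ = 1.545 — both > 1, two phases present.
Binary case is linear: z₁(K₁−1)(1+ψ₁(K₂−1)) + z₂(K₂−1)(1+ψ₁(K₁−1)) = 0
⇒ ψ₁ = [z₁(K₁−1)+z₂(K₂−1)] / [−(K₁−1)(K₂−1)] = 0.3038/1.1388 = 0.267
Drum-1 compositions:
  2-propanol: x = 0.192, y = 0.612
  o-xylene: x = 0.808, y = 0.388
Drum-2 feed = drum-1 liquid: z₂ = (0.1919, 0.8081).
Drum 2:
Let ψ₂ = V/F and solve Σ zᵢ(Kᵢ−1)/(1+ψ₂(Kᵢ−1)) = 0.
Check two-phase: ΣzᵢKᵢ = 1.601 > 1 and Σzᵢ/Kᵢ = 1.087 > 1, so g(0) = 0.601 > 0 and g(1) = -0.087 < 0.
Binary case is linear: z₁(K₁−1)(1+ψ₂(K₂−1)) + z₂(K₂−1)(1+ψ₂(K₁−1)) = 0
⇒ ψ₂ = [z₁(K₁−1)+z₂(K₂−1)] / [−(K₁−1)(K₂−1)] = 0.6008/0.9430 = 0.637
  2-propanol: x = 0.053, y = 0.271
  o-xylene: x = 0.947, y = 0.729

x_o-xylene (drum 2) = 0.947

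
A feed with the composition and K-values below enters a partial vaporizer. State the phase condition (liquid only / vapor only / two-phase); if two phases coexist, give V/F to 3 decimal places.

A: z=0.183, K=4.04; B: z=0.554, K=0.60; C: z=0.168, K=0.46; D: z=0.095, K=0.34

two-phase, V/F = 0.129

ΣzᵢKᵢ = 1.181; Σzᵢ/Kᵢ = 1.613.
Both exceed 1, so a two-phase solution exists.
Material balance + equilibrium reduce to Σ zᵢ(Kᵢ−1)/(1+ψ(Kᵢ−1)) = 0.
Newton–Raphson from ψ = 0.5:
  ψ = 0.500: g = -0.2741, g' = -0.589 → ψ = 0.035
  ψ = 0.035: g = 0.1221, g' = -1.570 → ψ = 0.112
  ψ = 0.112: g = 0.0184, g' = -1.141 → ψ = 0.128
  ψ = 0.128: g = 0.0005, g' = -1.079 → ψ = 0.129
Converged at ψ = 0.129.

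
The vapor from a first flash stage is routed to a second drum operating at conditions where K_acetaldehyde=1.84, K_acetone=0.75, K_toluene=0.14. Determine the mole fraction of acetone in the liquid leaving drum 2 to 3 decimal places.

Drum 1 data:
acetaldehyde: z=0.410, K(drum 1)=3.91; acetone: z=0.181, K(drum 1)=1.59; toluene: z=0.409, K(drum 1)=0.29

Drum 1:
Let ψ₁ = V/F and solve Σ zᵢ(Kᵢ−1)/(1+ψ₁(Kᵢ−1)) = 0.
Feasibility: ΣzᵢKᵢ = 2.010, Σzᵢ/Kᵢ = 1.629 — both > 1, two phases present.
Newton iteration, ψ₁⁰ = 0.5:
  ψ₁ = 0.500: g = 0.1182, g' = -1.109 → ψ₁ = 0.607
Converged at ψ₁ = 0.607.
Drum-1 compositions:
  acetaldehyde: x = 0.148, y = 0.580
  acetone: x = 0.133, y = 0.212
  toluene: x = 0.718, y = 0.208
Drum-2 feed = drum-1 vapor: z₂ = (0.5797, 0.2119, 0.2083).
Drum 2:
Material balance + equilibrium reduce to Σ zᵢ(Kᵢ−1)/(1+ψ₂(Kᵢ−1)) = 0.
Feasibility: ΣzᵢKᵢ = 1.255, Σzᵢ/Kᵢ = 2.086 — both > 1, two phases present.
Newton iteration, ψ₂⁰ = 0.5:
  ψ₂ = 0.500: g = -0.0320, g' = -0.694 → ψ₂ = 0.454
  ψ₂ = 0.454: g = -0.0012, g' = -0.646 → ψ₂ = 0.452
Converged at ψ₂ = 0.452.
  acetaldehyde: x = 0.420, y = 0.773
  acetone: x = 0.239, y = 0.179
  toluene: x = 0.341, y = 0.048

x_acetone (drum 2) = 0.239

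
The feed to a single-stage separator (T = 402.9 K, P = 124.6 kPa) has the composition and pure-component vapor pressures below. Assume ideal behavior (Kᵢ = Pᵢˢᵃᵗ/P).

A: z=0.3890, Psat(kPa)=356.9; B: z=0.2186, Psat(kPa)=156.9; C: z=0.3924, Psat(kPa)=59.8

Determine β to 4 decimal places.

β = 0.7787

Raoult's law: Kᵢ = Pᵢˢᵃᵗ/P = Pᵢˢᵃᵗ/124.6.
  K_A = 356.9/124.6 = 2.864366, K_B = 156.9/124.6 = 1.259230, K_C = 59.8/124.6 = 0.479936
Material balance + equilibrium reduce to Σ zᵢ(Kᵢ−1)/(1+β(Kᵢ−1)) = 0.
Check two-phase: ΣzᵢKᵢ = 1.5778 > 1 and Σzᵢ/Kᵢ = 1.1270 > 1, so g(0) = 0.5778 > 0 and g(1) = -0.1270 < 0.
Iterate (Newton) starting at β = 0.5:
  β = 0.5000: g = 0.14973, g' = -0.5675 → β = 0.7638
  β = 0.7638: g = 0.00792, g' = -0.5325 → β = 0.7787
Converged at β = 0.7787.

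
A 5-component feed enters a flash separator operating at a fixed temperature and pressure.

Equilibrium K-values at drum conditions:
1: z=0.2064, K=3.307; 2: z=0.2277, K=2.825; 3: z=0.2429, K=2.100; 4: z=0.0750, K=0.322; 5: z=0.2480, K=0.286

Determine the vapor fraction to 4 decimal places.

ψ = 0.7604

Material balance + equilibrium reduce to Σ zᵢ(Kᵢ−1)/(1+ψ(Kᵢ−1)) = 0.
Feasibility: ΣzᵢKᵢ = 1.9310, Σzᵢ/Kᵢ = 1.3587 — both > 1, two phases present.
Newton–Raphson from ψ = 0.37:
  ψ = 0.3700: g = 0.38632, g' = -1.0334 → ψ = 0.7438
  ψ = 0.7438: g = 0.01831, g' = -1.0896 → ψ = 0.7606
  ψ = 0.7606: g = -0.00023, g' = -1.1175 → ψ = 0.7604
Converged at ψ = 0.7604.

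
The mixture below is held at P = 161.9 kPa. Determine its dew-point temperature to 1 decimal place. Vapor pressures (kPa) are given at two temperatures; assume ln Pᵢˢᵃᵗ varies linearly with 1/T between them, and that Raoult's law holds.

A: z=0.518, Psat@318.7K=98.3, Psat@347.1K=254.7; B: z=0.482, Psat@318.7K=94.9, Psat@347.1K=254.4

T = 333.2 K

Dew-point temperature: Σzᵢ·P/Pᵢˢᵃᵗ(T) = 1. Interpolate ln Pᵢˢᵃᵗ = aᵢ + bᵢ/T.
  T = 318.7 K: ΣzᵢP/Pᵢˢᵃᵗ = 1.6754
  T = 347.1 K: ΣzᵢP/Pᵢˢᵃᵗ = 0.6360
  T = 332.9 K: ΣzᵢP/Pᵢˢᵃᵗ = 1.0111
  T = 340.0 K: ΣzᵢP/Pᵢˢᵃᵗ = 0.7981
  T = 336.4 K: ΣzᵢP/Pᵢˢᵃᵗ = 0.8987
  T = 334.6 K: ΣzᵢP/Pᵢˢᵃᵗ = 0.9546
Interpolating between 332.9 K and 334.6 K gives T ≈ 333.2 K.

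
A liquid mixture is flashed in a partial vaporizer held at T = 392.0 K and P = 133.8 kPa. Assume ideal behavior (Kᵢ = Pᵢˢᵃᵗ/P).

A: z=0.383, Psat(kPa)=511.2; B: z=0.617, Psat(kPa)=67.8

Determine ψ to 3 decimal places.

Raoult's law: Kᵢ = Pᵢˢᵃᵗ/P = Pᵢˢᵃᵗ/133.8.
  K_A = 511.2/133.8 = 3.82063, K_B = 67.8/133.8 = 0.50673
Rachford–Rice: g(ψ) = Σ zᵢ(Kᵢ−1)/(1+ψ(Kᵢ−1)) = 0.
g(0) = ΣzᵢKᵢ − 1 = 0.776 and g(1) = 1 − Σzᵢ/Kᵢ = -0.318, so a root lies in (0, 1).
Iterate (Newton) starting at ψ = 0.5:
  ψ = 0.500: g = 0.0442, g' = -0.789 → ψ = 0.556
  ψ = 0.556: g = 0.0012, g' = -0.747 → ψ = 0.558
Converged at ψ = 0.558.

ψ = 0.558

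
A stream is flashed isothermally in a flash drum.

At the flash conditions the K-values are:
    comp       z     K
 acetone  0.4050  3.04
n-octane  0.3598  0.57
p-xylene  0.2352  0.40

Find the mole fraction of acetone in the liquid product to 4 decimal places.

x_acetone = 0.1975

Newton–Raphson from ψ = 0.5:
  ψ = 0.5000: g = 0.01032, g' = -0.6938 → ψ = 0.5149
Converged at ψ = 0.5149.
Compositions from xᵢ = zᵢ/(1+ψ(Kᵢ−1)), yᵢ = Kᵢxᵢ:
  acetone: x = 0.1975, y = 0.6004
  n-octane: x = 0.4621, y = 0.2634
  p-xylene: x = 0.3404, y = 0.1361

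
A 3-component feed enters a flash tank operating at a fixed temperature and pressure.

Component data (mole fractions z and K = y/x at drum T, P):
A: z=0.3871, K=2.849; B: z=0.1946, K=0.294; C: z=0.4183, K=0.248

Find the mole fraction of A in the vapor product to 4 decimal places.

Newton iteration, β⁰ = 0.5:
  β = 0.5000: g = -0.34454, g' = -1.1965 → β = 0.2121
  β = 0.2121: g = -0.02167, g' = -1.1519 → β = 0.1932
  β = 0.1932: g = 0.00019, g' = -1.1722 → β = 0.1934
Converged at β = 0.1934.
Compositions from xᵢ = zᵢ/(1+β(Kᵢ−1)), yᵢ = Kᵢxᵢ:
  A: x = 0.2851, y = 0.8123
  B: x = 0.2254, y = 0.0663
  C: x = 0.4895, y = 0.1214

y_A = 0.8123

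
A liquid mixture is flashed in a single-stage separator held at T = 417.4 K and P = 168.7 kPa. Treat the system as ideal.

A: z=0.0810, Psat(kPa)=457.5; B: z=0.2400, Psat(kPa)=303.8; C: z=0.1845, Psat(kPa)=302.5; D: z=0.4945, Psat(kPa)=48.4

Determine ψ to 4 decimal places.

ψ = 0.1763

Raoult's law: Kᵢ = Pᵢˢᵃᵗ/P = Pᵢˢᵃᵗ/168.7.
  K_A = 457.5/168.7 = 2.711915, K_B = 303.8/168.7 = 1.800830, K_C = 302.5/168.7 = 1.793124, K_D = 48.4/168.7 = 0.286900
Newton iteration, ψ⁰ = 0.43:
  ψ = 0.4300: g = -0.17662, g' = -0.7515 → ψ = 0.1950
  ψ = 0.1950: g = -0.01264, g' = -0.6749 → ψ = 0.1763
Converged at ψ = 0.1763.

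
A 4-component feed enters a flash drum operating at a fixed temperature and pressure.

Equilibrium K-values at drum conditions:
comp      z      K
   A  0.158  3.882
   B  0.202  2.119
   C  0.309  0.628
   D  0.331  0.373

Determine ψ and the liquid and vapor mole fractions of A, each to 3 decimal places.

ψ = 0.338, x_A = 0.080, y_A = 0.311

Rachford–Rice: g(ψ) = Σ zᵢ(Kᵢ−1)/(1+ψ(Kᵢ−1)) = 0.
Feasibility: ΣzᵢKᵢ = 1.359, Σzᵢ/Kᵢ = 1.515 — both > 1, two phases present.
Iterate (Newton) starting at ψ = 0.61:
  ψ = 0.610: g = -0.1853, g' = -0.675 → ψ = 0.335
  ψ = 0.335: g = 0.0018, g' = -0.738 → ψ = 0.338
Converged at ψ = 0.338.
Compositions from xᵢ = zᵢ/(1+ψ(Kᵢ−1)), yᵢ = Kᵢxᵢ:
  A: x = 0.080, y = 0.311
  B: x = 0.147, y = 0.311
  C: x = 0.353, y = 0.222
  D: x = 0.420, y = 0.157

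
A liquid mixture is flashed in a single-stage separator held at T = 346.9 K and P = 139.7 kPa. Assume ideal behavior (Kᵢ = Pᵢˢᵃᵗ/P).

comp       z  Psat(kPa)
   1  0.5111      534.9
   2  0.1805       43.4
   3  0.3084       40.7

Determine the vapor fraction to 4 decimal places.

ψ = 0.5557

Raoult's law: Kᵢ = Pᵢˢᵃᵗ/P = Pᵢˢᵃᵗ/139.7.
  K_1 = 534.9/139.7 = 3.828919, K_2 = 43.4/139.7 = 0.310666, K_3 = 40.7/139.7 = 0.291339
Material balance + equilibrium reduce to Σ zᵢ(Kᵢ−1)/(1+ψ(Kᵢ−1)) = 0.
g(0) = ΣzᵢKᵢ − 1 = 1.1029 and g(1) = 1 − Σzᵢ/Kᵢ = -0.7731, so a root lies in (0, 1).
Newton–Raphson from ψ = 0.5:
  ψ = 0.5000: g = 0.07048, g' = -1.2729 → ψ = 0.5554
  ψ = 0.5554: g = 0.00035, g' = -1.2651 → ψ = 0.5557
Converged at ψ = 0.5557.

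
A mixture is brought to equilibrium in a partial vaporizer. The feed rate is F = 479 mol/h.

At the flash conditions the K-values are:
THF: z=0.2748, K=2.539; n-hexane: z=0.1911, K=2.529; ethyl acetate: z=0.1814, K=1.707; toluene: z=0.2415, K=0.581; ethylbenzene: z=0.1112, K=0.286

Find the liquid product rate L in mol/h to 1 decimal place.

Material balance + equilibrium reduce to Σ zᵢ(Kᵢ−1)/(1+V/F(Kᵢ−1)) = 0.
Check two-phase: ΣzᵢKᵢ = 1.6628 > 1 and Σzᵢ/Kᵢ = 1.0945 > 1, so g(0) = 0.6628 > 0 and g(1) = -0.0945 < 0.
Newton–Raphson from V/F = 0.5:
  V/F = 0.5000: g = 0.24787, g' = -0.6058 → V/F = 0.9091
  V/F = 0.9091: g = -0.01314, g' = -0.7960 → V/F = 0.8926
  V/F = 0.8926: g = -0.00023, g' = -0.7687 → V/F = 0.8923
Converged at V/F = 0.8923.
Then V = V/F·F = 0.8923·479 = 427.4 mol/h and L = F − V = 51.6 mol/h.

L = 51.6 mol/h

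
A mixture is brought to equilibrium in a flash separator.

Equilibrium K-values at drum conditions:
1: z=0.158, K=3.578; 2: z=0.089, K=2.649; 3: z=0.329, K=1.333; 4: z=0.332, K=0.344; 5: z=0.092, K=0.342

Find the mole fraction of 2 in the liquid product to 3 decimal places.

Newton–Raphson from V/F = 0.5:
  V/F = 0.500: g = -0.0620, g' = -0.705 → V/F = 0.412
Converged at V/F = 0.412.
Compositions from xᵢ = zᵢ/(1+V/F(Kᵢ−1)), yᵢ = Kᵢxᵢ:
  1: x = 0.077, y = 0.274
  2: x = 0.053, y = 0.140
  3: x = 0.289, y = 0.386
  4: x = 0.455, y = 0.156
  5: x = 0.126, y = 0.043

x_2 = 0.053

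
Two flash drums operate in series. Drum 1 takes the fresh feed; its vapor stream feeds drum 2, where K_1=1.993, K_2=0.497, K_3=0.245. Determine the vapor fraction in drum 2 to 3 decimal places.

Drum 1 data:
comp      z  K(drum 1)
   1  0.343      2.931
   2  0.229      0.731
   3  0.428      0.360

Drum 1:
Rachford–Rice: g(ψ₁) = Σ zᵢ(Kᵢ−1)/(1+ψ₁(Kᵢ−1)) = 0.
Check two-phase: ΣzᵢKᵢ = 1.327 > 1 and Σzᵢ/Kᵢ = 1.619 > 1, so g(0) = 0.327 > 0 and g(1) = -0.619 < 0.
Newton iteration, ψ₁⁰ = 0.5:
  ψ₁ = 0.500: g = -0.1370, g' = -0.732 → ψ₁ = 0.313
  ψ₁ = 0.313: g = 0.0031, g' = -0.791 → ψ₁ = 0.317
Converged at ψ₁ = 0.317.
Drum-1 compositions:
  1: x = 0.213, y = 0.624
  2: x = 0.250, y = 0.183
  3: x = 0.537, y = 0.193
Drum-2 feed = drum-1 vapor: z₂ = (0.6237, 0.1830, 0.1933).
Drum 2:
Material balance + equilibrium reduce to Σ zᵢ(Kᵢ−1)/(1+ψ₂(Kᵢ−1)) = 0.
Check two-phase: ΣzᵢKᵢ = 1.381 > 1 and Σzᵢ/Kᵢ = 1.470 > 1, so g(0) = 0.381 > 0 and g(1) = -0.470 < 0.
Newton–Raphson from ψ₂ = 0.5:
  ψ₂ = 0.500: g = 0.0565, g' = -0.642 → ψ₂ = 0.588
  ψ₂ = 0.588: g = -0.0021, g' = -0.695 → ψ₂ = 0.585
Converged at ψ₂ = 0.585.
  1: x = 0.395, y = 0.786
  2: x = 0.259, y = 0.129
  3: x = 0.346, y = 0.085

V/F (drum 2) = 0.585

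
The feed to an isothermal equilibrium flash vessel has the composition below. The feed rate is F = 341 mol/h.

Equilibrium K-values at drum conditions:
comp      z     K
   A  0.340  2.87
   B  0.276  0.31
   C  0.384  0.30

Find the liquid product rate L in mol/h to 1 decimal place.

L = 294.7 mol/h

Iterate (Newton) starting at ψ = 0.57:
  ψ = 0.570: g = -0.4534, g' = -1.156 → ψ = 0.178
  ψ = 0.178: g = -0.0471, g' = -1.086 → ψ = 0.135
  ψ = 0.135: g = 0.0013, g' = -1.148 → ψ = 0.136
Converged at ψ = 0.136.
Then V = ψ·F = 0.1357·341 = 46.3 mol/h and L = F − V = 294.7 mol/h.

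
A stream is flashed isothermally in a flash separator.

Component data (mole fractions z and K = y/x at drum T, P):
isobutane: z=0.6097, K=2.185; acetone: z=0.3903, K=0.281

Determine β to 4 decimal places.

Let β = V/F and solve Σ zᵢ(Kᵢ−1)/(1+β(Kᵢ−1)) = 0.
Feasibility: ΣzᵢKᵢ = 1.4419, Σzᵢ/Kᵢ = 1.6680 — both > 1, two phases present.
Iterate (Newton) starting at β = 0.5:
  β = 0.5000: g = 0.01555, g' = -0.8294 → β = 0.5187
  β = 0.5187: g = -0.00011, g' = -0.8416 → β = 0.5186
Converged at β = 0.5186.

β = 0.5186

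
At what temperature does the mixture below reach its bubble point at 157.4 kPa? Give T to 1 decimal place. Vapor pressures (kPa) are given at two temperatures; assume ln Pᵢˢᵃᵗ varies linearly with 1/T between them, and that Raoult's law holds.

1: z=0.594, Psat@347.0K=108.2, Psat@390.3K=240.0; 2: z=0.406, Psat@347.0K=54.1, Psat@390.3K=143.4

T = 376.8 K

Bubble-point temperature: ΣzᵢPᵢˢᵃᵗ(T) = P. Interpolate ln Pᵢˢᵃᵗ = aᵢ + bᵢ/T.
  T = 347.0 K: ΣzᵢPᵢˢᵃᵗ = 86.24 kPa
  T = 390.3 K: ΣzᵢPᵢˢᵃᵗ = 200.78 kPa
  T = 368.6 K: ΣzᵢPᵢˢᵃᵗ = 134.65 kPa
  T = 379.5 K: ΣzᵢPᵢˢᵃᵗ = 165.49 kPa
  T = 374.1 K: ΣzᵢPᵢˢᵃᵗ = 149.64 kPa
  T = 376.8 K: ΣzᵢPᵢˢᵃᵗ = 157.42 kPa
Interpolating between 374.1 K and 376.8 K gives T ≈ 376.8 K.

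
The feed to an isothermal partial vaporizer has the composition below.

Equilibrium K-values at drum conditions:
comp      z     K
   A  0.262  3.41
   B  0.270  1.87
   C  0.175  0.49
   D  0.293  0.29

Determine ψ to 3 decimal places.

Rachford–Rice: g(ψ) = Σ zᵢ(Kᵢ−1)/(1+ψ(Kᵢ−1)) = 0.
g(0) = ΣzᵢKᵢ − 1 = 0.569 and g(1) = 1 − Σzᵢ/Kᵢ = -0.589, so a root lies in (0, 1).
Newton iteration, ψ⁰ = 0.5:
  ψ = 0.500: g = 0.0077, g' = -0.849 → ψ = 0.509
Converged at ψ = 0.509.

ψ = 0.509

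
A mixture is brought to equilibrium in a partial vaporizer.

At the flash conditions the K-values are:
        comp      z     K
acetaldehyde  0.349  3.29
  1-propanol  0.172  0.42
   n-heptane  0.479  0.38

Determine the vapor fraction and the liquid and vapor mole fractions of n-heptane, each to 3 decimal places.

Let ψ = V/F and solve Σ zᵢ(Kᵢ−1)/(1+ψ(Kᵢ−1)) = 0.
Feasibility: ΣzᵢKᵢ = 1.402, Σzᵢ/Kᵢ = 1.776 — both > 1, two phases present.
Iterate (Newton) starting at ψ = 0.69:
  ψ = 0.690: g = -0.3756, g' = -0.998 → ψ = 0.314
  ψ = 0.314: g = -0.0256, g' = -0.990 → ψ = 0.288
Converged at ψ = 0.288.
Compositions from xᵢ = zᵢ/(1+ψ(Kᵢ−1)), yᵢ = Kᵢxᵢ:
  acetaldehyde: x = 0.210, y = 0.692
  1-propanol: x = 0.207, y = 0.087
  n-heptane: x = 0.583, y = 0.222

ψ = 0.288, x_n-heptane = 0.583, y_n-heptane = 0.222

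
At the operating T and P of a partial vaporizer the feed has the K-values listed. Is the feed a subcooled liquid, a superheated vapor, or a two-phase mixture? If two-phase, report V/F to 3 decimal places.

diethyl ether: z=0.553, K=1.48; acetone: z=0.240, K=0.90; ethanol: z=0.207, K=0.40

ΣzᵢKᵢ = 1.117; Σzᵢ/Kᵢ = 1.158.
Both exceed 1, so a two-phase solution exists.
Rachford–Rice: g(ψ) = Σ zᵢ(Kᵢ−1)/(1+ψ(Kᵢ−1)) = 0.
Newton iteration, ψ⁰ = 0.47:
  ψ = 0.470: g = 0.0184, g' = -0.232 → ψ = 0.549
  ψ = 0.549: g = -0.0006, g' = -0.248 → ψ = 0.547
Converged at ψ = 0.547.

two-phase, V/F = 0.547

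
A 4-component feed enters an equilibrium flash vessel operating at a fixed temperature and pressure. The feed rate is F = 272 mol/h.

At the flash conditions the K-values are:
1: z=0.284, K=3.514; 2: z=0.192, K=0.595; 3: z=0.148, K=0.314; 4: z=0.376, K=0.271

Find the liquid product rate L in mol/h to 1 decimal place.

L = 228.1 mol/h

Newton–Raphson from V/F = 0.31:
  V/F = 0.310: g = -0.1708, g' = -1.054 → V/F = 0.148
  V/F = 0.148: g = 0.0174, g' = -1.326 → V/F = 0.161
Converged at V/F = 0.161.
Then V = V/F·F = 0.1613·272 = 43.9 mol/h and L = F − V = 228.1 mol/h.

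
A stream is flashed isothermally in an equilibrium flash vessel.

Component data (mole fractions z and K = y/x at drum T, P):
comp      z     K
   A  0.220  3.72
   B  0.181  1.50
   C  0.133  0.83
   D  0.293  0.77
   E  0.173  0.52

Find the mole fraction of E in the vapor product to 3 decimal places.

y_E = 0.150

Rachford–Rice: g(V/F) = Σ zᵢ(Kᵢ−1)/(1+V/F(Kᵢ−1)) = 0.
Feasibility: ΣzᵢKᵢ = 1.516, Σzᵢ/Kᵢ = 1.053 — both > 1, two phases present.
Iterate (Newton) starting at V/F = 0.36:
  V/F = 0.360: g = 0.1811, g' = -0.529 → V/F = 0.702
  V/F = 0.702: g = 0.0413, g' = -0.335 → V/F = 0.826
  V/F = 0.826: g = 0.0014, g' = -0.315 → V/F = 0.830
Converged at V/F = 0.830.
Compositions from xᵢ = zᵢ/(1+V/F(Kᵢ−1)), yᵢ = Kᵢxᵢ:
  A: x = 0.068, y = 0.251
  B: x = 0.128, y = 0.192
  C: x = 0.155, y = 0.129
  D: x = 0.362, y = 0.279
  E: x = 0.288, y = 0.150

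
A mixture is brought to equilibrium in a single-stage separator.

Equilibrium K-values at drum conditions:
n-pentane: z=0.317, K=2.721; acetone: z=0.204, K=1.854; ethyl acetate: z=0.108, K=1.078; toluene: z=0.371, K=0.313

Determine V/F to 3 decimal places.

Material balance + equilibrium reduce to Σ zᵢ(Kᵢ−1)/(1+V/F(Kᵢ−1)) = 0.
Check two-phase: ΣzᵢKᵢ = 1.473 > 1 and Σzᵢ/Kᵢ = 1.512 > 1, so g(0) = 0.473 > 0 and g(1) = -0.512 < 0.
Iterate (Newton) starting at V/F = 0.7:
  V/F = 0.700: g = -0.1265, g' = -0.902 → V/F = 0.560
  V/F = 0.560: g = -0.0103, g' = -0.775 → V/F = 0.546
Converged at V/F = 0.546.

V/F = 0.546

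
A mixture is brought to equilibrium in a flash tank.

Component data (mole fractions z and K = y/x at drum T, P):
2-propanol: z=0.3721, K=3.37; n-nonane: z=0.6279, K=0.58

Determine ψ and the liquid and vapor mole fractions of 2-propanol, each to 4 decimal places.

ψ = 0.6210, x_2-propanol = 0.1505, y_2-propanol = 0.5073

Binary case is linear: z₁(K₁−1)(1+ψ(K₂−1)) + z₂(K₂−1)(1+ψ(K₁−1)) = 0
⇒ ψ = [z₁(K₁−1)+z₂(K₂−1)] / [−(K₁−1)(K₂−1)] = 0.61816/0.99540 = 0.6210
Compositions from xᵢ = zᵢ/(1+ψ(Kᵢ−1)), yᵢ = Kᵢxᵢ:
  2-propanol: x = 0.1505, y = 0.5073
  n-nonane: x = 0.8495, y = 0.4927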